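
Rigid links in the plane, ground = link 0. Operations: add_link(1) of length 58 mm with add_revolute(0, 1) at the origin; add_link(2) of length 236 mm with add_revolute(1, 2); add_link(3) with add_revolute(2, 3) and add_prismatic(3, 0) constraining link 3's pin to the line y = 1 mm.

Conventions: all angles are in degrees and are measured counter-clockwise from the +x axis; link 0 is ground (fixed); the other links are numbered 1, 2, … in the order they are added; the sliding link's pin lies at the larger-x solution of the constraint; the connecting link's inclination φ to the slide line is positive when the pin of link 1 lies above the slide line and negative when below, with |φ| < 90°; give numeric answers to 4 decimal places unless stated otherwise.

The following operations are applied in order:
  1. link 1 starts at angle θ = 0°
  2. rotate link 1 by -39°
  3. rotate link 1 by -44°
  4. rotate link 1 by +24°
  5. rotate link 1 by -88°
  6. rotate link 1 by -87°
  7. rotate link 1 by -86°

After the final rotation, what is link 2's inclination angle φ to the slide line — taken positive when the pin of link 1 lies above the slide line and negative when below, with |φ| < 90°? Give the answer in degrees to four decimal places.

geometry: r = 58 mm, L = 236 mm, e = 1 mm; θ starts at 0°
rotate link 1 by -39°: θ ← 0° -39° = -39°
rotate link 1 by -44°: θ ← -39° -44° = -83°
rotate link 1 by +24°: θ ← -83° +24° = -59°
rotate link 1 by -88°: θ ← -59° -88° = -147°
rotate link 1 by -87°: θ ← -147° -87° = -234°
rotate link 1 by -86°: θ ← -234° -86° = -320°
h = r sin θ − e = 37.281681 − 1 = 36.281681
sin φ = h / L = 36.281681 / 236 = 0.15373594
φ = arcsin(0.15373594) = 8.843492°

8.8435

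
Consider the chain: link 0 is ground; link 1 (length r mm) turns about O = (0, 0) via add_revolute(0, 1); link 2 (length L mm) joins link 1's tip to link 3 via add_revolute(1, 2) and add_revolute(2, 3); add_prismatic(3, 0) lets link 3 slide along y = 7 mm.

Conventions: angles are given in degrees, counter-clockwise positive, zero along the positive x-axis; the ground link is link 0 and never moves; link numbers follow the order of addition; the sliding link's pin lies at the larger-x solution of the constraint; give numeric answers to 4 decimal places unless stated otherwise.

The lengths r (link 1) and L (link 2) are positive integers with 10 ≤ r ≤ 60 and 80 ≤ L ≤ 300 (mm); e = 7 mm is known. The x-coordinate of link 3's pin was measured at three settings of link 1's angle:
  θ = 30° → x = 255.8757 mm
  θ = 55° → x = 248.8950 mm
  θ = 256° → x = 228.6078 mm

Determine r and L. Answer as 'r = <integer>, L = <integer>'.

constraint per measurement: (x − r cos θ)² + (r sin θ − e)² = L²
subtracting the θ₁ and θ₂ equations cancels the r² and L² terms:
r = (x₁² − x₂²) / (2[(x₁cos θ₁ + e sin θ₁) − (x₂cos θ₂ + e sin θ₂)]) = 23.0002 → r = 23
L² = (x₁ − r cos θ₁)² + (r sin θ₁ − e)² = 55696.0105 → L = 236.0000 → L = 236
check at θ₃=256°: x = 228.6078 (printed 228.6078) ✓

r = 23, L = 236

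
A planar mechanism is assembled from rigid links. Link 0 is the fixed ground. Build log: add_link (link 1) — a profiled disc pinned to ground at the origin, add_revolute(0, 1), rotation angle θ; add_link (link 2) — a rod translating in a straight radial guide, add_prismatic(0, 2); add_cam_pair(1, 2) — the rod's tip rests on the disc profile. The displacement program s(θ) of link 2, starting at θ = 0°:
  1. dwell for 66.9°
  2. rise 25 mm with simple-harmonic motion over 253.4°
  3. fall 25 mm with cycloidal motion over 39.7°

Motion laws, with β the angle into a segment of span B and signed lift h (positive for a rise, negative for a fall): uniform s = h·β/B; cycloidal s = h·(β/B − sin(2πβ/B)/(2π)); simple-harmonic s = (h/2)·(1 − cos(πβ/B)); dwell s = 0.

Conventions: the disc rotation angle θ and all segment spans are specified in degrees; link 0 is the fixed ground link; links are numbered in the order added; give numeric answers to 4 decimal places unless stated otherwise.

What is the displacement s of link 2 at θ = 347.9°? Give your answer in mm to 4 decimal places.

seg 1 [0°–66.9°] dwell: s stays 0.0000
seg 2 [66.9°–320.3°] simple-harmonic, h=25: full span → s += 25 → s = 25.0000
seg 3 [320.3°–360°] cycloidal, h=-25: θ=347.9° here. β=27.6, B=39.7. -25·(0.6952 − sin(2π·0.6952)/(2π)) = -21.1258 → s = 3.8742

3.8742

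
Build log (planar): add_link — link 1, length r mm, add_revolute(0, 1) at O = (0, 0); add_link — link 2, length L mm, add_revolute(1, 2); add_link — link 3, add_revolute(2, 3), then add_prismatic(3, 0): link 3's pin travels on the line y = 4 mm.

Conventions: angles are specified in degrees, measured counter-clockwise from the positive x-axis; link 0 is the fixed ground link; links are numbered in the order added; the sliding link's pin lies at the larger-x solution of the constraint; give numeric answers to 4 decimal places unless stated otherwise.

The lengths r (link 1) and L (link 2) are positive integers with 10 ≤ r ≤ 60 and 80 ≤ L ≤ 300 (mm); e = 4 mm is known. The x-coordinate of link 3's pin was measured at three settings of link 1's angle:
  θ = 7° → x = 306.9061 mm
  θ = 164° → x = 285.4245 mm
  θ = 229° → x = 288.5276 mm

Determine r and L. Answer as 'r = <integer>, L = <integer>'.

constraint per measurement: (x − r cos θ)² + (r sin θ − e)² = L²
subtracting the θ₁ and θ₂ equations cancels the r² and L² terms:
r = (x₁² − x₂²) / (2[(x₁cos θ₁ + e sin θ₁) − (x₂cos θ₂ + e sin θ₂)]) = 11.0000 → r = 11
L² = (x₁ − r cos θ₁)² + (r sin θ₁ − e)² = 87616.0234 → L = 296.0000 → L = 296
check at θ₃=229°: x = 288.5276 (printed 288.5276) ✓

r = 11, L = 296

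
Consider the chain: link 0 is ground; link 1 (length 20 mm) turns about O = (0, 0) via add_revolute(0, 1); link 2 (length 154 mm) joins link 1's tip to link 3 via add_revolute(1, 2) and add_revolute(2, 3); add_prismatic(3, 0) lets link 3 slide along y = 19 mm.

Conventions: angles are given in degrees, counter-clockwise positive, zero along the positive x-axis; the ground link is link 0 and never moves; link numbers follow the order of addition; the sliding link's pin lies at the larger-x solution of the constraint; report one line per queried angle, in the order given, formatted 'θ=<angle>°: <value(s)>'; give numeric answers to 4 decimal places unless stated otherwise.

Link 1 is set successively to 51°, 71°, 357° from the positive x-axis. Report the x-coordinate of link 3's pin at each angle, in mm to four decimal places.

geometry: r = 20 mm, L = 154 mm, e = 19 mm
θ=51°: crank pin P = (r cos θ, r sin θ) = (12.586408, 15.542919)
θ=51°: h = r sin θ − e = 15.542919 − 19 = -3.457081
θ=51°: x = r cos θ + √(L² − h²) = 12.586408 + 153.961192 = 166.547600
θ=71°: crank pin P = (r cos θ, r sin θ) = (6.511363, 18.910372)
θ=71°: h = r sin θ − e = 18.910372 − 19 = -0.089628
θ=71°: x = r cos θ + √(L² − h²) = 6.511363 + 153.999974 = 160.511337
θ=357°: crank pin P = (r cos θ, r sin θ) = (19.972591, -1.046719)
θ=357°: h = r sin θ − e = -1.046719 − 19 = -20.046719
θ=357°: x = r cos θ + √(L² − h²) = 19.972591 + 152.689649 = 172.662240

θ=51°: 166.5476
θ=71°: 160.5113
θ=357°: 172.6622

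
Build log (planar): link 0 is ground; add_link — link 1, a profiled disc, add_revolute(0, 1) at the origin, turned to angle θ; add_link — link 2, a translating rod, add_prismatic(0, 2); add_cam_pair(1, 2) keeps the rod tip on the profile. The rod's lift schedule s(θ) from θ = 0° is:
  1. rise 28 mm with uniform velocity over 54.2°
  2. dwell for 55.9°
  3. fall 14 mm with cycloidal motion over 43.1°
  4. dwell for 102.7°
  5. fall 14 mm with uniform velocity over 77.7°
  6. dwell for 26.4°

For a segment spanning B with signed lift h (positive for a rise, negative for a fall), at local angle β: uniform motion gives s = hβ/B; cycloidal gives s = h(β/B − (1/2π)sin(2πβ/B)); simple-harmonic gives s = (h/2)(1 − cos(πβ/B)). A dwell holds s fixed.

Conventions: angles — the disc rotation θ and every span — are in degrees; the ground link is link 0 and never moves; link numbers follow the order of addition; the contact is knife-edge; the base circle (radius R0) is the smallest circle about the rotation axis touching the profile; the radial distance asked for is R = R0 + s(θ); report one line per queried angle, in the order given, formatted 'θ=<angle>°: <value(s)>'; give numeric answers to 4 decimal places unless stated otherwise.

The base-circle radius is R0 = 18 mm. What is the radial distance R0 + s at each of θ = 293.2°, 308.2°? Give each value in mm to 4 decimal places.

seg 1 [0°–54.2°] uniform, h=28: full span → s += 28 → s = 28.0000
seg 2 [54.2°–110.1°] dwell: s stays 28.0000
seg 3 [110.1°–153.2°] cycloidal, h=-14: full span → s += -14 → s = 14.0000
seg 4 [153.2°–255.9°] dwell: s stays 14.0000
seg 5 [255.9°–333.6°] uniform, h=-14: θ=293.2° here. β=37.3, B=77.7. -14·37.3/77.7 = -6.7207 → s = 7.2793
seg 5 [255.9°–333.6°] uniform, h=-14: θ=308.2° here. β=52.3, B=77.7. -14·52.3/77.7 = -9.4234 → s = 4.5766
θ=293.2°: R = R0 + s = 18 + 7.2793 = 25.2793
θ=308.2°: R = R0 + s = 18 + 4.5766 = 22.5766

θ=293.2°: 25.2793
θ=308.2°: 22.5766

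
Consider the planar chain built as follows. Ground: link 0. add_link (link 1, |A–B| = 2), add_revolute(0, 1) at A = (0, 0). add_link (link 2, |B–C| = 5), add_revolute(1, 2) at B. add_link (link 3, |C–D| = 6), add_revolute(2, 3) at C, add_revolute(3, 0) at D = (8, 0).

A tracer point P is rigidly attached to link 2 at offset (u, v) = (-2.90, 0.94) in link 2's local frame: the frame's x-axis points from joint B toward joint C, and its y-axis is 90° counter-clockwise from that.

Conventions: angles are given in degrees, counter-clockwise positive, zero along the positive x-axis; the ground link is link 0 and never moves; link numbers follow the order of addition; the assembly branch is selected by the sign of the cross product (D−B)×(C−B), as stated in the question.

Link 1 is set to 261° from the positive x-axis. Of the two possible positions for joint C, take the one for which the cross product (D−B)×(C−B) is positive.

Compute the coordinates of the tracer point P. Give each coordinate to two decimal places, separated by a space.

A=(0,0), D=(8.00,0)
B = A + 2.00·(cos261°, sin261°) = (-0.3129, -1.9754)
|BD| = 8.5443
circle(B,5.00) ∩ circle(D,6.00): a=3.6285, h=3.4401
  candidates: C₊=(2.4220,2.2104) cross=29.393; C₋=(4.0126,-4.4834) cross=-29.393
  branch + wants cross > 0 → take C=(2.4220,2.2104) (cross=29.393)
ex = (C−B)/|BC| = (0.5470,0.8372); ey = (-0.8372,0.5470)
P = B + -2.90·ex + 0.94·ey = (-2.6860,-3.8890)

-2.69 -3.89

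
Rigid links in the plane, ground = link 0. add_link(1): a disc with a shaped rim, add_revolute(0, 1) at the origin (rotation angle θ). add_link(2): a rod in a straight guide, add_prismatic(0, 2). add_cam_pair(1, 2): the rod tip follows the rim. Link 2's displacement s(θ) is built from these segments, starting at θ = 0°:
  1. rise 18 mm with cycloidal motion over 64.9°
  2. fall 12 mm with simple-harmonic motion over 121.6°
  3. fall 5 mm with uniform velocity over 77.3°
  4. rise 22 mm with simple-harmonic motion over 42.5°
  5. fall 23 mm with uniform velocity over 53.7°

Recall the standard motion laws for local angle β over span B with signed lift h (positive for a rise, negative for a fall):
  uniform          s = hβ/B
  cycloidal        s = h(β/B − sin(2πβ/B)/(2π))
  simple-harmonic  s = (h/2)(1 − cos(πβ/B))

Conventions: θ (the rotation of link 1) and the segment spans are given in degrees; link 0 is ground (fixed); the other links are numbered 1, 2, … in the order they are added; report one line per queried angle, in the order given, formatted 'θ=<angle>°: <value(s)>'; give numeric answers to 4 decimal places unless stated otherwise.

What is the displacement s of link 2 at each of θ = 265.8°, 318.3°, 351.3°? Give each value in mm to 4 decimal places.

segment 1 (0° to 64.9°, cycloidal, h = 18) is passed completely: s = 0.0000 + (18) = 18.0000
segment 2 (64.9° to 186.5°, simple-harmonic, h = -12) is passed completely: s = 18.0000 + (-12) = 6.0000
segment 3 (186.5° to 263.8°, uniform, h = -5) is passed completely: s = 6.0000 + (-5) = 1.0000
θ = 265.8° falls in segment 4 (263.8° to 306.3°, simple-harmonic, h = 22): β = 265.8 − 263.8 = 2°, B = 42.5°; Δs = 22/2·(1 − cos(π·0.0471)) = 0.1200; s = 1.0000 + 0.1200 = 1.1200
segment 4 (263.8° to 306.3°, simple-harmonic, h = 22) is passed completely: s = 1.0000 + (22) = 23.0000
θ = 318.3° falls in segment 5 (306.3° to 360°, uniform, h = -23): β = 318.3 − 306.3 = 12°, B = 53.7°; Δs = -23·12/53.7 = -5.1397; s = 23.0000 − 5.1397 = 17.8603
θ = 351.3° falls in segment 5 (306.3° to 360°, uniform, h = -23): β = 351.3 − 306.3 = 45°, B = 53.7°; Δs = -23·45/53.7 = -19.2737; s = 23.0000 − 19.2737 = 3.7263

θ=265.8°: 1.1200
θ=318.3°: 17.8603
θ=351.3°: 3.7263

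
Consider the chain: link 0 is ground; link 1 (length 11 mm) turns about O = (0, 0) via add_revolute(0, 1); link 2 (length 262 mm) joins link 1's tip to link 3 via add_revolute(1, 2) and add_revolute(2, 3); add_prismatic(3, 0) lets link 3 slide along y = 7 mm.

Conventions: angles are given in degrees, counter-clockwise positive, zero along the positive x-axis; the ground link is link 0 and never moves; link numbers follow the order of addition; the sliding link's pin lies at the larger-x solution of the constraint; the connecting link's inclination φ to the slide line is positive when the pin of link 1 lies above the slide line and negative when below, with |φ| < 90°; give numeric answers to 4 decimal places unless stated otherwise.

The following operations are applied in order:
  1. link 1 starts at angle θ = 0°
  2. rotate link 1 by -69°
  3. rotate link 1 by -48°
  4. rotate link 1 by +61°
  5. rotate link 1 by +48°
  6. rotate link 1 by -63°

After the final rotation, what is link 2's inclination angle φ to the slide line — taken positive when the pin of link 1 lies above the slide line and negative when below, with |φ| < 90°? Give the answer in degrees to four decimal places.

geometry: r = 11 mm, L = 262 mm, e = 7 mm; θ starts at 0°
rotate link 1 by -69°: θ ← 0° -69° = -69°
rotate link 1 by -48°: θ ← -69° -48° = -117°
rotate link 1 by +61°: θ ← -117° +61° = -56°
rotate link 1 by +48°: θ ← -56° +48° = -8°
rotate link 1 by -63°: θ ← -8° -63° = -71°
h = r sin θ − e = -10.400704 − 7 = -17.400704
sin φ = h / L = -17.400704 / 262 = -0.06641490
φ = arcsin(-0.06641490) = -3.808097°

-3.8081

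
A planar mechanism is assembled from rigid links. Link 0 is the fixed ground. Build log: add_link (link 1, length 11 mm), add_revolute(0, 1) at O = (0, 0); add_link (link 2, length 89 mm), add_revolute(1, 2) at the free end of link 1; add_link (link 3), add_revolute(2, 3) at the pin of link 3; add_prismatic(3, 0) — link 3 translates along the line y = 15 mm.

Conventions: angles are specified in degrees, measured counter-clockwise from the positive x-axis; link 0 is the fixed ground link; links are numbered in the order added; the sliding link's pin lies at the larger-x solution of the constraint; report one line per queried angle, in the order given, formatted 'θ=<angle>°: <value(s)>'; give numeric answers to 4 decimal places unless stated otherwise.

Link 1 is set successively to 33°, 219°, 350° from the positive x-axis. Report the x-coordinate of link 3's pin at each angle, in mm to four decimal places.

geometry: r = 11 mm, L = 89 mm, e = 15 mm
θ=33°: crank pin P = (r cos θ, r sin θ) = (9.225376, 5.991029)
θ=33°: h = r sin θ − e = 5.991029 − 15 = -9.008971
θ=33°: x = r cos θ + √(L² − h²) = 9.225376 + 88.542862 = 97.768238
θ=219°: crank pin P = (r cos θ, r sin θ) = (-8.548606, -6.922524)
θ=219°: h = r sin θ − e = -6.922524 − 15 = -21.922524
θ=219°: x = r cos θ + √(L² − h²) = -8.548606 + 86.257770 = 77.709165
θ=350°: crank pin P = (r cos θ, r sin θ) = (10.832885, -1.910130)
θ=350°: h = r sin θ − e = -1.910130 − 15 = -16.910130
θ=350°: x = r cos θ + √(L² − h²) = 10.832885 + 87.378759 = 98.211644

θ=33°: 97.7682
θ=219°: 77.7092
θ=350°: 98.2116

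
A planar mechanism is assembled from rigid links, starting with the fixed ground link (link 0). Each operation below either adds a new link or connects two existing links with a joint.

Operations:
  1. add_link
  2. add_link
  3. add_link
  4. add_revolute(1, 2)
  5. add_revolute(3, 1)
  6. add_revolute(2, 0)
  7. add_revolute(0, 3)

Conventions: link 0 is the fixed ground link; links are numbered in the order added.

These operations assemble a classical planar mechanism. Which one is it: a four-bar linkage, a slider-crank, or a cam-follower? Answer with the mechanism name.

links: 4 (incl. ground); joints: 4 revolute, 0 prismatic, 0 higher (cam) pair, forming one closed loop
4 links in a single 4R loop → four-bar linkage

four-bar linkage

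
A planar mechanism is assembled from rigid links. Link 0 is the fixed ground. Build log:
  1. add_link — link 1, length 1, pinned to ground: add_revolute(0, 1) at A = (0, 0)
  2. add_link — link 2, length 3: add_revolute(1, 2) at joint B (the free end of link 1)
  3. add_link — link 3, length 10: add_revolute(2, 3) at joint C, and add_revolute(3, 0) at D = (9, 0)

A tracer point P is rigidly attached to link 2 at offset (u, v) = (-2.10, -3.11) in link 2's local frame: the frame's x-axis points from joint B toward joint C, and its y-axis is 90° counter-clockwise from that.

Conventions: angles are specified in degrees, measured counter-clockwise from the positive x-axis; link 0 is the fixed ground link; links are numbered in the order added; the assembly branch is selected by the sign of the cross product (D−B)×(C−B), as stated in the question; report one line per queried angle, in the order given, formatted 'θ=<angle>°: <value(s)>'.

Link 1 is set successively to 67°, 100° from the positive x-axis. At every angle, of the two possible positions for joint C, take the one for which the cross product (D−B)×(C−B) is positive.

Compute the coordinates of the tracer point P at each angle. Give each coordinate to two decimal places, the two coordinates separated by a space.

A=(0,0), D=(9.00,0)
θ=67°: B = A + 1.00·(cos67°, sin67°) = (0.3907, 0.9205)
θ=67°: |BD| = 8.6583
θ=67°: circle(B,3.00) ∩ circle(D,10.00): a=-0.9259, h=2.8535
θ=67°:   candidates: C₊=(-0.2265,3.8563) cross=24.707; C₋=(-0.8333,-1.8184) cross=-24.707
θ=67°:   branch + wants cross > 0 → take C=(-0.2265,3.8563) (cross=24.707)
θ=67°: ex = (C−B)/|BC| = (-0.2058,0.9786); ey = (-0.9786,-0.2058)
θ=67°: P = B + -2.10·ex + -3.11·ey = (3.8663,-0.4947)
θ=100°: B = A + 1.00·(cos100°, sin100°) = (-0.1736, 0.9848)
θ=100°: |BD| = 9.2264
θ=100°: circle(B,3.00) ∩ circle(D,10.00): a=-0.3183, h=2.9831
θ=100°:   candidates: C₊=(-0.1718,3.9848) cross=27.523; C₋=(-0.8086,-1.9472) cross=-27.523
θ=100°:   branch + wants cross > 0 → take C=(-0.1718,3.9848) (cross=27.523)
θ=100°: ex = (C−B)/|BC| = (0.0006,1.0000); ey = (-1.0000,0.0006)
θ=100°: P = B + -2.10·ex + -3.11·ey = (2.9350,-1.1171)

θ=67°: 3.87 -0.49
θ=100°: 2.94 -1.12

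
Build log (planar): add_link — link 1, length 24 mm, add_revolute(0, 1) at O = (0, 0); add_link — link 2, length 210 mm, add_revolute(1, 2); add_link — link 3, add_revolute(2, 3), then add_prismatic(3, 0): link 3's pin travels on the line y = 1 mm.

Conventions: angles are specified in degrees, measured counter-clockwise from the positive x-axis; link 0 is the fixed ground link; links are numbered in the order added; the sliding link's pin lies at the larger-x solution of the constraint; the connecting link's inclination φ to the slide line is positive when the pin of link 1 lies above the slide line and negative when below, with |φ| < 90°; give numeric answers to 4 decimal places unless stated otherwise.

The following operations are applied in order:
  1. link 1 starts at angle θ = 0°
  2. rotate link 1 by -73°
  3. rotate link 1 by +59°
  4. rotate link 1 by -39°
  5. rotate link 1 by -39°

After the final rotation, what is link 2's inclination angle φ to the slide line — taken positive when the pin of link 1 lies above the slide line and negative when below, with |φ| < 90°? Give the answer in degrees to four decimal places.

geometry: r = 24 mm, L = 210 mm, e = 1 mm; θ starts at 0°
rotate link 1 by -73°: θ ← 0° -73° = -73°
rotate link 1 by +59°: θ ← -73° +59° = -14°
rotate link 1 by -39°: θ ← -14° -39° = -53°
rotate link 1 by -39°: θ ← -53° -39° = -92°
h = r sin θ − e = -23.985380 − 1 = -24.985380
sin φ = h / L = -24.985380 / 210 = -0.11897800
φ = arcsin(-0.11897800) = -6.833124°

-6.8331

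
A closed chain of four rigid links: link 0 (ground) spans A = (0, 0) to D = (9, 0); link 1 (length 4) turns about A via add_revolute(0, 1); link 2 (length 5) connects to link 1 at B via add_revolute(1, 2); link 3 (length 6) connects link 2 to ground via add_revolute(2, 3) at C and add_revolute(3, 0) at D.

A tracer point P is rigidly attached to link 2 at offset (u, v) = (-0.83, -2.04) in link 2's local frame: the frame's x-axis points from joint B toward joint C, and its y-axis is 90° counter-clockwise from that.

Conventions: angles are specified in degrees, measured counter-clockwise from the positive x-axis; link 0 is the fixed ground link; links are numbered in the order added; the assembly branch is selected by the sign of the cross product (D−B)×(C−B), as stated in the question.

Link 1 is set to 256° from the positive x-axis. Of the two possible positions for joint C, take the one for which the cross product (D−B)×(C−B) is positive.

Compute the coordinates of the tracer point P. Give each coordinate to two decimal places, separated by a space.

A=(0,0), D=(9.00,0)
B = A + 4.00·(cos256°, sin256°) = (-0.9677, -3.8812)
|BD| = 10.6967
circle(B,5.00) ∩ circle(D,6.00): a=4.8341, h=1.2771
  candidates: C₊=(3.0736,-0.9371) cross=13.661; C₋=(4.0004,-3.3172) cross=-13.661
  branch + wants cross > 0 → take C=(3.0736,-0.9371) (cross=13.661)
ex = (C−B)/|BC| = (0.8083,0.5888); ey = (-0.5888,0.8083)
P = B + -0.83·ex + -2.04·ey = (-0.4373,-6.0188)

-0.44 -6.02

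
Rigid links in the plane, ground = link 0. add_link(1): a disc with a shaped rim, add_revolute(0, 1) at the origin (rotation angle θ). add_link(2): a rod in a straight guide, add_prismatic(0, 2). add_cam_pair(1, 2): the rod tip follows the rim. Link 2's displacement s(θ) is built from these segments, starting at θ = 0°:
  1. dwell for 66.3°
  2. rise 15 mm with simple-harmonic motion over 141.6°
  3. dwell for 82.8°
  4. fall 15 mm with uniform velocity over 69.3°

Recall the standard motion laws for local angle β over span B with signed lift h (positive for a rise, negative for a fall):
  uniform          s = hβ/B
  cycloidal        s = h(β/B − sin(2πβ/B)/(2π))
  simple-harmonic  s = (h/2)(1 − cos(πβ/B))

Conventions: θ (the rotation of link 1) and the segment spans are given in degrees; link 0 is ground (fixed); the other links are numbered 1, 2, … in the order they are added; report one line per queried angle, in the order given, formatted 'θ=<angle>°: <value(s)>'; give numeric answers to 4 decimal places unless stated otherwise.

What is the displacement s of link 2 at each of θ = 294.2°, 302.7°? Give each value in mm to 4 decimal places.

segment 1 (0° to 66.3°, dwell): s unchanged at 0.0000
segment 2 (66.3° to 207.9°, simple-harmonic, h = 15) is passed completely: s = 0.0000 + (15) = 15.0000
segment 3 (207.9° to 290.7°, dwell): s unchanged at 15.0000
θ = 294.2° falls in segment 4 (290.7° to 360°, uniform, h = -15): β = 294.2 − 290.7 = 3.5°, B = 69.3°; Δs = -15·3.5/69.3 = -0.7576; s = 15.0000 − 0.7576 = 14.2424
θ = 302.7° falls in segment 4 (290.7° to 360°, uniform, h = -15): β = 302.7 − 290.7 = 12°, B = 69.3°; Δs = -15·12/69.3 = -2.5974; s = 15.0000 − 2.5974 = 12.4026

θ=294.2°: 14.2424
θ=302.7°: 12.4026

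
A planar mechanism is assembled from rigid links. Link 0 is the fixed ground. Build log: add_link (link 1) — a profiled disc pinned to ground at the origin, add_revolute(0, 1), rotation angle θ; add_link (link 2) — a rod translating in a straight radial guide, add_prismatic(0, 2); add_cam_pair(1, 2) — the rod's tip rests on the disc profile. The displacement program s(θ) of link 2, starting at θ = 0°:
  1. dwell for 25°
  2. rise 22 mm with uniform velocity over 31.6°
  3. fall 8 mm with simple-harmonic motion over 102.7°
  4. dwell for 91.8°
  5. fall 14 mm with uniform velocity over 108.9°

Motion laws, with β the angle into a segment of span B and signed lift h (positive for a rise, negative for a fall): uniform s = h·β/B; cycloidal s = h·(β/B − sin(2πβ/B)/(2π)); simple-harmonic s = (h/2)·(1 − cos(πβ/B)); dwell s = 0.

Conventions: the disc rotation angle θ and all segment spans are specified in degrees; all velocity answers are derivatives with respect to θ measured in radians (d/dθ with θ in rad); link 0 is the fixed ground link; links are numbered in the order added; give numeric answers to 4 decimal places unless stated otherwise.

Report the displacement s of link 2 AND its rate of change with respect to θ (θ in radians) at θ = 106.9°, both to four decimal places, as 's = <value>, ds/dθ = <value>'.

seg 1 [0°–25°] dwell: s stays 0.0000
seg 2 [25°–56.6°] uniform, h=22: full span → s += 22 → s = 22.0000
seg 3 [56.6°–159.3°] simple-harmonic, h=-8: θ=106.9° here. β=50.3, B=102.7. -8/2·(1 − cos(π·0.4898)) = -3.8715 → s = 18.1285
velocity in seg [56.6°–159.3°] (simple-harmonic), θ in radians: β = 50.3° = 0.8779 rad, B = 102.7° = 1.7925 rad; ds/dθ = (πh/(2B)) sin(πβ/B) = (π·(-8)/(2·1.7925)) sin(π·0.4898) = -7.007095 mm/rad

s = 18.1285, ds/dθ = -7.0071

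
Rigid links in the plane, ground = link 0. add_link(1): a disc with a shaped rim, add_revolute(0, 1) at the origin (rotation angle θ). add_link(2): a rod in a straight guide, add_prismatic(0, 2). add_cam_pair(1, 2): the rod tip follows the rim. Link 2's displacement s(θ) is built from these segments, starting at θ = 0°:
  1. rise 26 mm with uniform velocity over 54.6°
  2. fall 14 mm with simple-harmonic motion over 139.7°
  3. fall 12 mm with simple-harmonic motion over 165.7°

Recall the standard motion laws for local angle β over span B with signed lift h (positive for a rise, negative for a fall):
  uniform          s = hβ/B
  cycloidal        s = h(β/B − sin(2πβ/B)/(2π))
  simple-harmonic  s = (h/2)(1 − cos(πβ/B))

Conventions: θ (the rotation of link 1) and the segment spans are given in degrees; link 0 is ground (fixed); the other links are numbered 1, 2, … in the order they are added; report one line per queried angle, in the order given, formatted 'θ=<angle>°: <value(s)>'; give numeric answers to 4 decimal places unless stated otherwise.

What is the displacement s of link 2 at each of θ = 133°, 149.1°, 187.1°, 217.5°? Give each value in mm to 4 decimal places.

segment 1 (0° to 54.6°, uniform, h = 26) is passed completely: s = 0.0000 + (26) = 26.0000
θ = 133° falls in segment 2 (54.6° to 194.3°, simple-harmonic, h = -14): β = 133 − 54.6 = 78.4°, B = 139.7°; Δs = -14/2·(1 − cos(π·0.5612)) = -8.3376; s = 26.0000 − 8.3376 = 17.6624
θ = 149.1° falls in segment 2 (54.6° to 194.3°, simple-harmonic, h = -14): β = 149.1 − 54.6 = 94.5°, B = 139.7°; Δs = -14/2·(1 − cos(π·0.6764)) = -10.6846; s = 26.0000 − 10.6846 = 15.3154
θ = 187.1° falls in segment 2 (54.6° to 194.3°, simple-harmonic, h = -14): β = 187.1 − 54.6 = 132.5°, B = 139.7°; Δs = -14/2·(1 − cos(π·0.9485)) = -13.9084; s = 26.0000 − 13.9084 = 12.0916
segment 2 (54.6° to 194.3°, simple-harmonic, h = -14) is passed completely: s = 26.0000 + (-14) = 12.0000
θ = 217.5° falls in segment 3 (194.3° to 360°, simple-harmonic, h = -12): β = 217.5 − 194.3 = 23.2°, B = 165.7°; Δs = -12/2·(1 − cos(π·0.1400)) = -0.5711; s = 12.0000 − 0.5711 = 11.4289

θ=133°: 17.6624
θ=149.1°: 15.3154
θ=187.1°: 12.0916
θ=217.5°: 11.4289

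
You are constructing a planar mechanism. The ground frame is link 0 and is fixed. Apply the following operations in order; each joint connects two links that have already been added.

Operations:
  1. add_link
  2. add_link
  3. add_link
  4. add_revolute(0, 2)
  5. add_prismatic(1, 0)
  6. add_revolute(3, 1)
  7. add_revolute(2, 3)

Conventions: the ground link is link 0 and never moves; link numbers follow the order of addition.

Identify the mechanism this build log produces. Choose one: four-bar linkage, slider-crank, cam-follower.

links: 4 (incl. ground); joints: 3 revolute, 1 prismatic, 0 higher (cam) pair, forming one closed loop
4 links, 3 revolutes + 1 prismatic in one loop → slider-crank

slider-crank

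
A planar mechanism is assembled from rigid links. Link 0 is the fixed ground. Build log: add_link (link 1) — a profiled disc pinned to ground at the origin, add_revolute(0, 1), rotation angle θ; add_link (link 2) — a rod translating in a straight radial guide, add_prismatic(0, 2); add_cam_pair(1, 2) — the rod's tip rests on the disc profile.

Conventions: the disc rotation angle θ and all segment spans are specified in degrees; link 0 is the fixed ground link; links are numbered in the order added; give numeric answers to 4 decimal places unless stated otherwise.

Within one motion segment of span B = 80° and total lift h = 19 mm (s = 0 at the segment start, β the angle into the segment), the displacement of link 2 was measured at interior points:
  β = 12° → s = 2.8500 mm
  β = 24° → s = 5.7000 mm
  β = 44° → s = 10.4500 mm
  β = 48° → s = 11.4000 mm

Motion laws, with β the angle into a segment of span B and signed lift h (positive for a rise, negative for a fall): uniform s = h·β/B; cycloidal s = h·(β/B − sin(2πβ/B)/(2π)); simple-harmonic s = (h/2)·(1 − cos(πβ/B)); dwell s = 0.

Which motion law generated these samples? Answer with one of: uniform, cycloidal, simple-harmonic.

candidates at β/B = r: uniform s = h·r (linear in β); cycloidal s = h·(r − sin(2πr)/(2π)); simple-harmonic s = (h/2)(1 − cos(πr))
β=12°: printed 2.8500 | uniform 2.8500, cycloidal 0.4036, simple-harmonic 1.0354
β=24°: printed 5.7000 | uniform 5.7000, cycloidal 2.8241, simple-harmonic 3.9160
β=44°: printed 10.4500 | uniform 10.4500, cycloidal 11.3845, simple-harmonic 10.9861
β=48°: printed 11.4000 | uniform 11.4000, cycloidal 13.1774, simple-harmonic 12.4357
only one law matches every sample → uniform

uniform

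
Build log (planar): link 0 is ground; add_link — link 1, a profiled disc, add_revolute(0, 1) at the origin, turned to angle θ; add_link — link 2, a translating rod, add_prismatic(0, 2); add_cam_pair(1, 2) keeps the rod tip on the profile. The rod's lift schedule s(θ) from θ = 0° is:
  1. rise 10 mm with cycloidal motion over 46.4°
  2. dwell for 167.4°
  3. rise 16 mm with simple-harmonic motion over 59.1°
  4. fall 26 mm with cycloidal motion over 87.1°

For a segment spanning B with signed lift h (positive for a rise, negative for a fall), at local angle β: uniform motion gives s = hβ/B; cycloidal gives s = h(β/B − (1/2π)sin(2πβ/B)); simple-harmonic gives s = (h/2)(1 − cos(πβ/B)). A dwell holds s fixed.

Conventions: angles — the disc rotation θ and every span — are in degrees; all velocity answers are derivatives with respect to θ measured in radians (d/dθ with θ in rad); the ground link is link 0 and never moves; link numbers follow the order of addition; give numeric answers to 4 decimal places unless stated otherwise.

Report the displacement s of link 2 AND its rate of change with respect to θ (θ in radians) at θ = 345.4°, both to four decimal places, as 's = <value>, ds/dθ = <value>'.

seg 1 [0°–46.4°] cycloidal, h=10: full span → s += 10 → s = 10.0000
seg 2 [46.4°–213.8°] dwell: s stays 10.0000
seg 3 [213.8°–272.9°] simple-harmonic, h=16: full span → s += 16 → s = 26.0000
seg 4 [272.9°–360°] cycloidal, h=-26: θ=345.4° here. β=72.5, B=87.1. -26·(0.8324 − sin(2π·0.8324)/(2π)) = -25.2378 → s = 0.7622
velocity in seg [272.9°–360°] (cycloidal), θ in radians: β = 72.5° = 1.2654 rad, B = 87.1° = 1.5202 rad; ds/dθ = (h/B)(1 − cos(2πβ/B)) = ((-26)/1.5202)(1 − cos(2π·0.8324)) = -8.640804 mm/rad

s = 0.7622, ds/dθ = -8.6408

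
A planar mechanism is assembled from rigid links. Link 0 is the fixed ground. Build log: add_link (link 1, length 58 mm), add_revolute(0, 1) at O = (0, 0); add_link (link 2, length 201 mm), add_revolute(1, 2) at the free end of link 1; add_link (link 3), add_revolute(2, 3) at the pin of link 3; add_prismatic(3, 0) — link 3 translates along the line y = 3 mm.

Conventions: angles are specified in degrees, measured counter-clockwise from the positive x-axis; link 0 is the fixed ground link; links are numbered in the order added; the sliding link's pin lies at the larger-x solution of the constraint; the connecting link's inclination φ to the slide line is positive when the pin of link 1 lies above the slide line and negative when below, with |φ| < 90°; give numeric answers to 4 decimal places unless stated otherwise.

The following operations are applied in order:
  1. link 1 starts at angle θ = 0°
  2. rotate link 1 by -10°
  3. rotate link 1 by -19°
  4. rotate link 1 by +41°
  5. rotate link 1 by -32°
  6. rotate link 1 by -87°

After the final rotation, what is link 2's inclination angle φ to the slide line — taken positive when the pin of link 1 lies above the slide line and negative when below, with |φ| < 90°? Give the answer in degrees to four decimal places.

geometry: r = 58 mm, L = 201 mm, e = 3 mm; θ starts at 0°
rotate link 1 by -10°: θ ← 0° -10° = -10°
rotate link 1 by -19°: θ ← -10° -19° = -29°
rotate link 1 by +41°: θ ← -29° +41° = 12°
rotate link 1 by -32°: θ ← 12° -32° = -20°
rotate link 1 by -87°: θ ← -20° -87° = -107°
h = r sin θ − e = -55.465676 − 3 = -58.465676
sin φ = h / L = -58.465676 / 201 = -0.29087401
φ = arcsin(-0.29087401) = -16.910289°

-16.9103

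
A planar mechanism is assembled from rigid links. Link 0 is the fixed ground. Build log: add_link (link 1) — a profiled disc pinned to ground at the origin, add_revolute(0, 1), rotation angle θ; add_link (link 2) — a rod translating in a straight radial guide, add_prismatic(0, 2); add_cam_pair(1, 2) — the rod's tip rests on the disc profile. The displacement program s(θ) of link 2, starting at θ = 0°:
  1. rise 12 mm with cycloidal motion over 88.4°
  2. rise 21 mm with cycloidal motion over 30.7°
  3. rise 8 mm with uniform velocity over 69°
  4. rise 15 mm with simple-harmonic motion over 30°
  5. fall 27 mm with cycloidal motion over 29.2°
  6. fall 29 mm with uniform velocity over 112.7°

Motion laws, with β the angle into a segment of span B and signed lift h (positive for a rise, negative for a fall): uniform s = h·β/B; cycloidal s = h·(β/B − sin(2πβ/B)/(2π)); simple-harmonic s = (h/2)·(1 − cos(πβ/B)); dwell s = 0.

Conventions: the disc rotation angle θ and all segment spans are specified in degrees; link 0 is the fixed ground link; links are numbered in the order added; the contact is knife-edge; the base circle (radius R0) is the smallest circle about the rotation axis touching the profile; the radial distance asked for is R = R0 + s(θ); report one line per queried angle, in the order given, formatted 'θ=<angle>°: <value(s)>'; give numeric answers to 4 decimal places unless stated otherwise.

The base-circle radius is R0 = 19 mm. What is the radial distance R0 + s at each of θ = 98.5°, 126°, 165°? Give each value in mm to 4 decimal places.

seg 1 [0°–88.4°] cycloidal, h=12: full span → s += 12 → s = 12.0000
seg 2 [88.4°–119.1°] cycloidal, h=21: θ=98.5° here. β=10.1, B=30.7. 21·(0.3290 − sin(2π·0.3290)/(2π)) = 3.9698 → s = 15.9698
seg 2 [88.4°–119.1°] cycloidal, h=21: full span → s += 21 → s = 33.0000
seg 3 [119.1°–188.1°] uniform, h=8: θ=126° here. β=6.9, B=69. 8·6.9/69 = 0.8000 → s = 33.8000
seg 3 [119.1°–188.1°] uniform, h=8: θ=165° here. β=45.9, B=69. 8·45.9/69 = 5.3217 → s = 38.3217
θ=98.5°: R = R0 + s = 19 + 15.9698 = 34.9698
θ=126°: R = R0 + s = 19 + 33.8000 = 52.8000
θ=165°: R = R0 + s = 19 + 38.3217 = 57.3217

θ=98.5°: 34.9698
θ=126°: 52.8000
θ=165°: 57.3217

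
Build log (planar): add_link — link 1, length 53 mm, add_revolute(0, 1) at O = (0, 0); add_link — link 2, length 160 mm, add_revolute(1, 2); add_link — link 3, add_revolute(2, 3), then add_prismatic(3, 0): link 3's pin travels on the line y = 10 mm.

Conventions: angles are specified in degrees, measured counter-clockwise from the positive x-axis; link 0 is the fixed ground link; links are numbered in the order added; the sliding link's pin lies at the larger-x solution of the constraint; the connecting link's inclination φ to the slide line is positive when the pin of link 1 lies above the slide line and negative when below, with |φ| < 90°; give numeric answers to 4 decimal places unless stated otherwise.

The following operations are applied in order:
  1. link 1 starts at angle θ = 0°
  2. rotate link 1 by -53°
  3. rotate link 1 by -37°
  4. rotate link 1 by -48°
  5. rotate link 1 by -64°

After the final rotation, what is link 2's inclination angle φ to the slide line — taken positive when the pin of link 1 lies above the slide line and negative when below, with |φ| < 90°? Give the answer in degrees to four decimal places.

geometry: r = 53 mm, L = 160 mm, e = 10 mm; θ starts at 0°
rotate link 1 by -53°: θ ← 0° -53° = -53°
rotate link 1 by -37°: θ ← -53° -37° = -90°
rotate link 1 by -48°: θ ← -90° -48° = -138°
rotate link 1 by -64°: θ ← -138° -64° = -202°
h = r sin θ − e = 19.854149 − 10 = 9.854149
sin φ = h / L = 9.854149 / 160 = 0.06158843
φ = arcsin(0.06158843) = 3.530992°

3.5310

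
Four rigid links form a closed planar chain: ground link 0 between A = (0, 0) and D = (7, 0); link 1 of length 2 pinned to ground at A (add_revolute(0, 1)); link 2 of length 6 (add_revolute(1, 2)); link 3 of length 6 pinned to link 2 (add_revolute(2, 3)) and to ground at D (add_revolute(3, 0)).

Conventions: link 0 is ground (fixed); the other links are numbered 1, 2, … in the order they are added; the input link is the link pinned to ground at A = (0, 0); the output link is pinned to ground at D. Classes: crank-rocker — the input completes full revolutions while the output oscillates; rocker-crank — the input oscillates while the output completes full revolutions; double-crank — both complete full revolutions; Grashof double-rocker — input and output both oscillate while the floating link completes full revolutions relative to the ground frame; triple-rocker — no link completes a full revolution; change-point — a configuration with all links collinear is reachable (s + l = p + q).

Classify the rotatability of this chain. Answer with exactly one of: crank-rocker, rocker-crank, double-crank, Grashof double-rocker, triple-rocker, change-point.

lengths: ground=7, input=2, coupler=6, output=6
sorted: s=2 (shortest), l=7 (longest), p+q=12
s + l = 9 vs p + q = 12
s + l < p + q (Grashof) with shortest = input link → crank-rocker

crank-rocker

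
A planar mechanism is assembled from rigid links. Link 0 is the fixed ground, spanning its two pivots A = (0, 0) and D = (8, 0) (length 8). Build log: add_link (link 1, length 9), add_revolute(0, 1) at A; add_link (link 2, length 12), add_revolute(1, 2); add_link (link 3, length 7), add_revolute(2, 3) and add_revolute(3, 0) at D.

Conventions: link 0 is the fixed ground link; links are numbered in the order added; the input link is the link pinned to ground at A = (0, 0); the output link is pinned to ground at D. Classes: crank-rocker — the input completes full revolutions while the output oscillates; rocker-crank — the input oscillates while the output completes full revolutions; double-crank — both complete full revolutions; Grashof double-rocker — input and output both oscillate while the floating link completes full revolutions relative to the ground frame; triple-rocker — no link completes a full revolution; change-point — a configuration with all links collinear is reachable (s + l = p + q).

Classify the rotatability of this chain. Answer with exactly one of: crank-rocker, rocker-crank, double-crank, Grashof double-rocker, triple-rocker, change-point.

lengths: ground=8, input=9, coupler=12, output=7
sorted: s=7 (shortest), l=12 (longest), p+q=17
s + l = 19 vs p + q = 17
s + l > p + q → non-Grashof → no link fully rotates → triple-rocker

triple-rocker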